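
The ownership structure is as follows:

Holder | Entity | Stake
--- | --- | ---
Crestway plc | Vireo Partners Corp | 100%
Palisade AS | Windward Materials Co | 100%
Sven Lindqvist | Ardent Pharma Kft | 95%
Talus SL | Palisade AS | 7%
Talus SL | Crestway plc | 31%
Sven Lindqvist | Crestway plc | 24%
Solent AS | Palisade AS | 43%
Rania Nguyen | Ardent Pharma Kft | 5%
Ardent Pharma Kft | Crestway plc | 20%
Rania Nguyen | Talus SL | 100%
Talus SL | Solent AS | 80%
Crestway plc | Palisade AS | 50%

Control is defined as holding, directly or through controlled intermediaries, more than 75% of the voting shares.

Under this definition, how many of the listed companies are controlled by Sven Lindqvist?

Sven holds 95% of Ardent, so Sven controls Ardent.
No other company's threshold is met.
Sven controls 1 company.

1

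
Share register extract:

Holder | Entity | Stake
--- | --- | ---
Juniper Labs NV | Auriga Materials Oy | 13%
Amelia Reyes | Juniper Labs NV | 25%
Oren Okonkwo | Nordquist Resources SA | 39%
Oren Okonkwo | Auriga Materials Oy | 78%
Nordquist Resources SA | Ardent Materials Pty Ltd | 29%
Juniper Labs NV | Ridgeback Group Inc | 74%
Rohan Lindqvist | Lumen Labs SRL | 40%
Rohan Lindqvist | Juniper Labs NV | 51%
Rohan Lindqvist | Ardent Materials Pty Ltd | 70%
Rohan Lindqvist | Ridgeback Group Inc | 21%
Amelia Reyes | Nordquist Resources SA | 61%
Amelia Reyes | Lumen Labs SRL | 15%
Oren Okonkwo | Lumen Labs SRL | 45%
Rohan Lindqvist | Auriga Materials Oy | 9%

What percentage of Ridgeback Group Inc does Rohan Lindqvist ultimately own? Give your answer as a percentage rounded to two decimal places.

Rohan reaches Ridgeback along 2 paths.
Via Juniper: 51% × 74% = 37.74%.
Direct stake: 21% = 21%.
Total: 37.74% + 21% = 58.74%.

58.74%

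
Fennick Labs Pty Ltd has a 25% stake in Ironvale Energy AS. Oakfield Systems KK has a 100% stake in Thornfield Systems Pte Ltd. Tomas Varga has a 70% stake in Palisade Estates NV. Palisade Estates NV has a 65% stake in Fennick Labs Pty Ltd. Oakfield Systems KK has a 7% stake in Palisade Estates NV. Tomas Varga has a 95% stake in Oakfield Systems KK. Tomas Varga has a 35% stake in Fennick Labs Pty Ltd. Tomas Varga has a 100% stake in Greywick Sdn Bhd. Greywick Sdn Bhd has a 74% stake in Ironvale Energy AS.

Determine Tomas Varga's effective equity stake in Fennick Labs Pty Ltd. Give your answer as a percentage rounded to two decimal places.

84.82%

Tomas reaches Fennick along 3 paths.
Direct stake: 35% = 35%.
Via Palisade: 70% × 65% = 45.5%.
Via Oakfield → Palisade: 95% × 7% × 65% = 4.3225%.
Total: 35% + 45.5% + 4.3225% = 84.8225%.
Rounded: 84.82%.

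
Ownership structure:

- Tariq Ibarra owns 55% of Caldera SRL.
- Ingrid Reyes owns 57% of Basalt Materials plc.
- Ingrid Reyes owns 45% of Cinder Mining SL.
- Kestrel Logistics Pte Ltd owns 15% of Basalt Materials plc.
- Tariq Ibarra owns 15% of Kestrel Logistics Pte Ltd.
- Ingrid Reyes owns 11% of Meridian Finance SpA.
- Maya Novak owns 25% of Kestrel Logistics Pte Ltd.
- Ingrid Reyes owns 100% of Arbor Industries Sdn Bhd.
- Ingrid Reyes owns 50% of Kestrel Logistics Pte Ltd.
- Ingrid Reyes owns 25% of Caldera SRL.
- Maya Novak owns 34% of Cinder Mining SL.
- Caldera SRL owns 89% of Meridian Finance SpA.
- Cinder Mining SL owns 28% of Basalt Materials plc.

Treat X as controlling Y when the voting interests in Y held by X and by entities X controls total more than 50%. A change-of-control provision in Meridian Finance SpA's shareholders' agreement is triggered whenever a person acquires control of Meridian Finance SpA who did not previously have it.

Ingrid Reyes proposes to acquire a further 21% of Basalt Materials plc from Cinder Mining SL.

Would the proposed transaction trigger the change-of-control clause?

No

The purchase adds only to Ingrid's holdings (Cinder's stake shrinks), so Ingrid is the only person who could newly come to control Meridian.
Ingrid holds 57% of Basalt, so Ingrid controls Basalt.
Ingrid holds 100% of Arbor, so Ingrid controls Arbor.
In Meridian, Ingrid's side holds only 11%, not > 50%.
So before the transaction, Ingrid does not control Meridian.
After the purchase, Ingrid's direct stake in Basalt rises to 57% + 21% = 78%, and Cinder's stake falls to 7%.
Ingrid holds 78% of Basalt, so Ingrid controls Basalt.
After the transaction, Ingrid's side holds 11% of Meridian, not > 50%, so Ingrid still does not control Meridian.
No new person acquires control, so the clause is not triggered.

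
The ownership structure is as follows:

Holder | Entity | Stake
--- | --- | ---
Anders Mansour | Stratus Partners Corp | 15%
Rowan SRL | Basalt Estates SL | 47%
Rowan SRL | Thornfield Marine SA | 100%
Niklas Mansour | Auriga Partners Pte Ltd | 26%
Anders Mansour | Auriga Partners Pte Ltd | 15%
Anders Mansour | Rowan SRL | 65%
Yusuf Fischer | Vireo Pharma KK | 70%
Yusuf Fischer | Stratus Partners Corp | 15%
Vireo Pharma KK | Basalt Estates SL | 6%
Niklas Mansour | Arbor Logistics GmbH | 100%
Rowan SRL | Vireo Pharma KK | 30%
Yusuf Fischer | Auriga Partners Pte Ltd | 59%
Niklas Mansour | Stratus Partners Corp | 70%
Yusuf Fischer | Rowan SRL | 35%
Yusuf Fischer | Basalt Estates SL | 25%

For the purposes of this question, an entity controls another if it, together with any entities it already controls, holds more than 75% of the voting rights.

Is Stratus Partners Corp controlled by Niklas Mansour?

No

Niklas holds 100% of Arbor, so Niklas controls Arbor.
In Stratus, Niklas's side holds only 70%, not > 75%.
So Niklas does not control Stratus.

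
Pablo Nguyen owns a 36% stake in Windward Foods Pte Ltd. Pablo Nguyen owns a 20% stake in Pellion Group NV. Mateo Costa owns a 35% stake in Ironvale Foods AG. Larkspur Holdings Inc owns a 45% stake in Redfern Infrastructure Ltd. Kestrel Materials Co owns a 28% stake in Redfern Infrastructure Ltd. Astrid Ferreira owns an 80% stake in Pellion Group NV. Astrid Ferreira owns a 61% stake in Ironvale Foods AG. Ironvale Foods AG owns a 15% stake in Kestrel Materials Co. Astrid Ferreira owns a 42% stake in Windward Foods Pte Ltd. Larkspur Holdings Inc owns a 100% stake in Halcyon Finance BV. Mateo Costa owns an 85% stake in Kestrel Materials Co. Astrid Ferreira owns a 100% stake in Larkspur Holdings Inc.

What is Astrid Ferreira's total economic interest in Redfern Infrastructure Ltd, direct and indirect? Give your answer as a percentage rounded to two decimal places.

47.56%

Astrid reaches Redfern along 2 paths.
Via Larkspur: 100% × 45% = 45%.
Via Ironvale → Kestrel: 61% × 15% × 28% = 2.562%.
Total: 45% + 2.562% = 47.562%.
Rounded: 47.56%.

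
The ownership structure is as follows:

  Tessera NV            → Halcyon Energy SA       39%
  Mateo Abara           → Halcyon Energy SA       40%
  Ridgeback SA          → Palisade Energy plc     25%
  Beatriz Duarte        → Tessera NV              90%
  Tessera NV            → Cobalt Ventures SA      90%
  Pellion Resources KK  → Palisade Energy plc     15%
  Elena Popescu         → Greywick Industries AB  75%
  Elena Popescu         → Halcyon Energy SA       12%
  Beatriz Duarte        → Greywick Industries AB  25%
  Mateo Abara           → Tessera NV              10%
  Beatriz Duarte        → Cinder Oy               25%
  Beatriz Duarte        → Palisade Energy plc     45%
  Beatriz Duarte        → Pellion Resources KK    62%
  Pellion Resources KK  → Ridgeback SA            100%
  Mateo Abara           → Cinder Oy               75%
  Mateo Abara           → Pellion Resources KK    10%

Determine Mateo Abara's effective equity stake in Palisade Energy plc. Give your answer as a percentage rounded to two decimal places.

Mateo reaches Palisade along 2 paths.
Via Pellion → Ridgeback: 10% × 100% × 25% = 2.5%.
Via Pellion: 10% × 15% = 1.5%.
Total: 2.5% + 1.5% = 4%.
Rounded: 4.00%.

4.00%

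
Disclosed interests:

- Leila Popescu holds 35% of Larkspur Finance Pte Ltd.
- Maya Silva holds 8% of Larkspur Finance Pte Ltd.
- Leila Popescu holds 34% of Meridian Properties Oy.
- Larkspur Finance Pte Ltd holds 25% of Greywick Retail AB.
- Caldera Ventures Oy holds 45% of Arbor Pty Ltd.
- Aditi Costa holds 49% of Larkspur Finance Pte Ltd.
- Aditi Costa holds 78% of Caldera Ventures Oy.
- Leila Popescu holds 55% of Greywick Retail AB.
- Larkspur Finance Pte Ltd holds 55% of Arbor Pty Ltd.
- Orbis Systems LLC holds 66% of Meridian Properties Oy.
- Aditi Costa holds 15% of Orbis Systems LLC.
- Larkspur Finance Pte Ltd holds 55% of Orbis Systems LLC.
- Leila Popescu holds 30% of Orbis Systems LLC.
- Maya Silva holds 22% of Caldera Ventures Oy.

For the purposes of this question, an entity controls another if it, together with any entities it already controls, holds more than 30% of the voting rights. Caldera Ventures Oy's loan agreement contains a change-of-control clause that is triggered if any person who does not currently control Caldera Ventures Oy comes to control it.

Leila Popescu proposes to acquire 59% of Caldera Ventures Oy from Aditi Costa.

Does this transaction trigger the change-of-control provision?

The purchase adds only to Leila's holdings (Aditi's stake shrinks), so Leila is the only person who could newly come to control Caldera.
Leila holds 35% of Larkspur, so Leila controls Larkspur.
Leila and Larkspur together hold 30% + 55% = 85% of Orbis, so Leila controls Orbis.
Leila and Larkspur together hold 55% + 25% = 80% of Greywick, so Leila controls Greywick.
Leila and Orbis together hold 34% + 66% = 100% of Meridian, so Leila controls Meridian.
Larkspur holds 55% of Arbor, so Leila controls Arbor.
Neither Leila nor any entity Leila controls holds any voting interest in Caldera.
So before the transaction, Leila does not control Caldera.
After the purchase, Leila holds 59% of Caldera directly, and Aditi's stake falls to 19%.
Leila holds 59% of Caldera, so Leila controls Caldera.
Leila did not control Caldera before and does after, so the clause is triggered.

Yes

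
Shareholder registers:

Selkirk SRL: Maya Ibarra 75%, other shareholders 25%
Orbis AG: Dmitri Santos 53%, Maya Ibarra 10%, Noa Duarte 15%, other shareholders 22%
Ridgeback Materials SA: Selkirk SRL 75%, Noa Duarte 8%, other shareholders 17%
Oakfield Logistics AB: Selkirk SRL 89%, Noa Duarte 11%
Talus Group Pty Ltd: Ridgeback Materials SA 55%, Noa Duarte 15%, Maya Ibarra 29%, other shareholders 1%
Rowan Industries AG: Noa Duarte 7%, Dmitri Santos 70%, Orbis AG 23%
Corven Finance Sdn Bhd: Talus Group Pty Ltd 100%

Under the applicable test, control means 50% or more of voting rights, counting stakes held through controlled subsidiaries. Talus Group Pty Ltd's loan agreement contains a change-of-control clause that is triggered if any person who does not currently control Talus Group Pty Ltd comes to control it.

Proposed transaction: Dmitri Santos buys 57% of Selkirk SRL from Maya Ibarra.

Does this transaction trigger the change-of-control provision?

The purchase adds only to Dmitri's holdings (Maya's stake shrinks), so Dmitri is the only person who could newly come to control Talus.
Dmitri holds 53% of Orbis, so Dmitri controls Orbis.
Dmitri and Orbis together hold 70% + 23% = 93% of Rowan, so Dmitri controls Rowan.
Neither Dmitri nor any entity Dmitri controls holds any voting interest in Talus.
So before the transaction, Dmitri does not control Talus.
After the purchase, Dmitri holds 57% of Selkirk directly, and Maya's stake falls to 18%.
Dmitri holds 57% of Selkirk, so Dmitri controls Selkirk.
Selkirk holds 75% of Ridgeback, so Dmitri controls Ridgeback.
Ridgeback holds 55% of Talus, so Dmitri controls Talus.
Dmitri did not control Talus before and does after, so the clause is triggered.

Yes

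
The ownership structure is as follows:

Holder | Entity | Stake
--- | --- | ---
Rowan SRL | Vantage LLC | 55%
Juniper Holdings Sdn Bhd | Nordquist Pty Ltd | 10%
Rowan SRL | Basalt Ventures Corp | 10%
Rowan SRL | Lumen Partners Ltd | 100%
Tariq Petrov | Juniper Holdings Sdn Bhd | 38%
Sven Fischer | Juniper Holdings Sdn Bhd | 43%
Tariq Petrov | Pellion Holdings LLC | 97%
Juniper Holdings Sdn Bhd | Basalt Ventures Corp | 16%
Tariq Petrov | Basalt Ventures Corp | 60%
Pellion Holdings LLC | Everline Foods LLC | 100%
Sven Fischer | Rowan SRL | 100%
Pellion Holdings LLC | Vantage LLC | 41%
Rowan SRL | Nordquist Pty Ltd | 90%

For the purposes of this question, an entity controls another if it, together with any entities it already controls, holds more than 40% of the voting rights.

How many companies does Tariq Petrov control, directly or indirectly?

Tariq holds 97% of Pellion, so Tariq controls Pellion.
Tariq holds 60% of Basalt, so Tariq controls Basalt.
Pellion holds 41% of Vantage, so Tariq controls Vantage.
Pellion holds 100% of Everline, so Tariq controls Everline.
No other company's threshold is met.
Tariq controls 4 companies.

4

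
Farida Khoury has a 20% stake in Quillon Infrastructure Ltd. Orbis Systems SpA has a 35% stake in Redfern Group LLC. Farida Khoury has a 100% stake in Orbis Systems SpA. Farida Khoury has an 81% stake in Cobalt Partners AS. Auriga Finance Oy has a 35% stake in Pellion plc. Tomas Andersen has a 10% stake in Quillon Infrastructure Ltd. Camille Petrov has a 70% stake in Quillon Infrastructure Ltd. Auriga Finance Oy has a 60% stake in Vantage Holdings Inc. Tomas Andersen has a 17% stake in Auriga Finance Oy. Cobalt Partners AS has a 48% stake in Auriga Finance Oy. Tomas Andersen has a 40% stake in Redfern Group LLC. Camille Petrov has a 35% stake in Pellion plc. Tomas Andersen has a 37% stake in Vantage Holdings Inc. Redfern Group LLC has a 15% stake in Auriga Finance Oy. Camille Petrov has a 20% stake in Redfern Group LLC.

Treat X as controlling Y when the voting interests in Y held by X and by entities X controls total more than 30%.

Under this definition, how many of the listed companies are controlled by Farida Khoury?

6

Farida holds 100% of Orbis, so Farida controls Orbis.
Farida holds 81% of Cobalt, so Farida controls Cobalt.
Orbis holds 35% of Redfern, so Farida controls Redfern.
Cobalt and Redfern together hold 48% + 15% = 63% of Auriga, so Farida controls Auriga.
Auriga holds 60% of Vantage, so Farida controls Vantage.
Auriga holds 35% of Pellion, so Farida controls Pellion.
No other company's threshold is met.
Farida controls 6 companies.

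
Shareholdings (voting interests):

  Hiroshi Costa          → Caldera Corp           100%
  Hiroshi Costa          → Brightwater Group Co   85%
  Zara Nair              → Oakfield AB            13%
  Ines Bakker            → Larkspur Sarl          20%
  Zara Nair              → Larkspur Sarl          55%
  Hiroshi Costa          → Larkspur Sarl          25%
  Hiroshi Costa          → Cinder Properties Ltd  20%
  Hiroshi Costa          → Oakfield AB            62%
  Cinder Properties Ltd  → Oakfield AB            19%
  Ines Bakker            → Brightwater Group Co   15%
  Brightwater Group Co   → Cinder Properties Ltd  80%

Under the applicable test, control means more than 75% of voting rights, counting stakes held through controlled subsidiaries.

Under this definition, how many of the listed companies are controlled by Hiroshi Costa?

4

Hiroshi holds 85% of Brightwater, so Hiroshi controls Brightwater.
Brightwater and Hiroshi together hold 80% + 20% = 100% of Cinder, so Hiroshi controls Cinder.
Hiroshi holds 100% of Caldera, so Hiroshi controls Caldera.
Hiroshi and Cinder together hold 62% + 19% = 81% of Oakfield, so Hiroshi controls Oakfield.
No other company's threshold is met.
Hiroshi controls 4 companies.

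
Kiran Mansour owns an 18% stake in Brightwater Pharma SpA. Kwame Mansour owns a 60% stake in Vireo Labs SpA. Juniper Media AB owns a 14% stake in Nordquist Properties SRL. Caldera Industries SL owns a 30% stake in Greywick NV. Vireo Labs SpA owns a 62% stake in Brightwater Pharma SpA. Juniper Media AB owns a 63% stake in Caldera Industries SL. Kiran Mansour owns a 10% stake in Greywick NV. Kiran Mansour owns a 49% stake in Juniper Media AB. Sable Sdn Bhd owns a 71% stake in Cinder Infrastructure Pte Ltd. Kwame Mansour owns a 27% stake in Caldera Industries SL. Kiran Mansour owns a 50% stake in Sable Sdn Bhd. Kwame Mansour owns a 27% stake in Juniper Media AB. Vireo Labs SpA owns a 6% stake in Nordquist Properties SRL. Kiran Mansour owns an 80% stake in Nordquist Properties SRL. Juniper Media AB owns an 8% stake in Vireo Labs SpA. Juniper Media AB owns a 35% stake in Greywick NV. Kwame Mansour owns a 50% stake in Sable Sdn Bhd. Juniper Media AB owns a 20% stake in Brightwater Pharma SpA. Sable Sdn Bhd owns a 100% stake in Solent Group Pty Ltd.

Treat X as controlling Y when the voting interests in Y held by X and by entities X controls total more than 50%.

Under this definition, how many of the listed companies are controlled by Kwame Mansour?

2

Kwame holds 60% of Vireo, so Kwame controls Vireo.
Vireo holds 62% of Brightwater, so Kwame controls Brightwater.
No other company's threshold is met.
Kwame controls 2 companies.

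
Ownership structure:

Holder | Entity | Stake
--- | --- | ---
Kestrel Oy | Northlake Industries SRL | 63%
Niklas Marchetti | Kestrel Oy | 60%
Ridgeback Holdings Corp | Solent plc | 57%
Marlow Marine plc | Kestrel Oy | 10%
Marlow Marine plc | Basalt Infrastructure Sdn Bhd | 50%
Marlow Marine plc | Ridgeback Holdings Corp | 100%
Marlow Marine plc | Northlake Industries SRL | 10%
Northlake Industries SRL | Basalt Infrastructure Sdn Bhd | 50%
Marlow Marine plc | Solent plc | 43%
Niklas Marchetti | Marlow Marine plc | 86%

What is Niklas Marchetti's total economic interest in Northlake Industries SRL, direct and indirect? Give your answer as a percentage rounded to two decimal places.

Niklas reaches Northlake along 3 paths.
Via Kestrel: 60% × 63% = 37.8%.
Via Marlow → Kestrel: 86% × 10% × 63% = 5.418%.
Via Marlow: 86% × 10% = 8.6%.
Total: 37.8% + 5.418% + 8.6% = 51.818%.
Rounded: 51.82%.

51.82%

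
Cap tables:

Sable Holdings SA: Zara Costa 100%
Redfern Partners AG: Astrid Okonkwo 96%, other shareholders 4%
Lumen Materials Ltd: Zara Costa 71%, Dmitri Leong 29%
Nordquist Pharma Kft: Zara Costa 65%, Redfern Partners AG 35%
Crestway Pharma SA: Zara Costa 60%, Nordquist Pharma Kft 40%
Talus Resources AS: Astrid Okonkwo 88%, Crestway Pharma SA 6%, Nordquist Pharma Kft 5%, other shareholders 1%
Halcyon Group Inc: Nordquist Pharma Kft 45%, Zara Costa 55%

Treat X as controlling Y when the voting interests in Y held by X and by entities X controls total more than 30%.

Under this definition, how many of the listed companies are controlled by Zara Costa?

5

Zara holds 100% of Sable, so Zara controls Sable.
Zara holds 71% of Lumen, so Zara controls Lumen.
Zara holds 65% of Nordquist, so Zara controls Nordquist.
Zara and Nordquist together hold 60% + 40% = 100% of Crestway, so Zara controls Crestway.
Nordquist and Zara together hold 45% + 55% = 100% of Halcyon, so Zara controls Halcyon.
No other company's threshold is met.
Zara controls 5 companies.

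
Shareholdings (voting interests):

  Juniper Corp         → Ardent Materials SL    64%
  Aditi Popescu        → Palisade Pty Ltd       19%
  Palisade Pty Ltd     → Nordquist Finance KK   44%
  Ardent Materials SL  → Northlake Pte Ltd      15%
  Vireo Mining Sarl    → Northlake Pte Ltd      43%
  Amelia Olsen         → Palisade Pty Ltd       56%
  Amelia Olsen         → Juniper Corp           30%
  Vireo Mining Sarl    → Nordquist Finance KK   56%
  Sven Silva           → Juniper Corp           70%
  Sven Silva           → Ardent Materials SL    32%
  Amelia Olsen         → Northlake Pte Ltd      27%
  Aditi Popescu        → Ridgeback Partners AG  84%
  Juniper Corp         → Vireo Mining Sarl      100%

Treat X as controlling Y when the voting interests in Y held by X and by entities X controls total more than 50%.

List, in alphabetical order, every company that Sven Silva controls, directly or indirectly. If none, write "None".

Ardent Materials SL, Juniper Corp, Nordquist Finance KK, Northlake Pte Ltd, Vireo Mining Sarl

Sven holds 70% of Juniper, so Sven controls Juniper.
Sven and Juniper together hold 32% + 64% = 96% of Ardent, so Sven controls Ardent.
Juniper holds 100% of Vireo, so Sven controls Vireo.
Ardent and Vireo together hold 15% + 43% = 58% of Northlake, so Sven controls Northlake.
Vireo holds 56% of Nordquist, so Sven controls Nordquist.
No other company's threshold is met.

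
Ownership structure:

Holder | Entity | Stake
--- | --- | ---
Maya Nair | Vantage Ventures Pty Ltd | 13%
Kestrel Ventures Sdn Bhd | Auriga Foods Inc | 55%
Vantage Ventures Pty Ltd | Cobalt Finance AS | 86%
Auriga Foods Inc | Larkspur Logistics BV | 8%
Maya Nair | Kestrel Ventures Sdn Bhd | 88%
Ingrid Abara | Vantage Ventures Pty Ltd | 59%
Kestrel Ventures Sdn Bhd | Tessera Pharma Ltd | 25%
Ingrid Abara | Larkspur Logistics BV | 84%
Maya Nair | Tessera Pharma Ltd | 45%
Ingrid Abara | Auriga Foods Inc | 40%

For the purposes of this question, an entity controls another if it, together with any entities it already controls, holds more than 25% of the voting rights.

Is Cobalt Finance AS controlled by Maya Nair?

Maya holds 88% of Kestrel, so Maya controls Kestrel.
Kestrel holds 55% of Auriga, so Maya controls Auriga.
Kestrel and Maya together hold 25% + 45% = 70% of Tessera, so Maya controls Tessera.
Neither Maya nor any entity Maya controls holds any voting interest in Cobalt.
So Maya does not control Cobalt.

No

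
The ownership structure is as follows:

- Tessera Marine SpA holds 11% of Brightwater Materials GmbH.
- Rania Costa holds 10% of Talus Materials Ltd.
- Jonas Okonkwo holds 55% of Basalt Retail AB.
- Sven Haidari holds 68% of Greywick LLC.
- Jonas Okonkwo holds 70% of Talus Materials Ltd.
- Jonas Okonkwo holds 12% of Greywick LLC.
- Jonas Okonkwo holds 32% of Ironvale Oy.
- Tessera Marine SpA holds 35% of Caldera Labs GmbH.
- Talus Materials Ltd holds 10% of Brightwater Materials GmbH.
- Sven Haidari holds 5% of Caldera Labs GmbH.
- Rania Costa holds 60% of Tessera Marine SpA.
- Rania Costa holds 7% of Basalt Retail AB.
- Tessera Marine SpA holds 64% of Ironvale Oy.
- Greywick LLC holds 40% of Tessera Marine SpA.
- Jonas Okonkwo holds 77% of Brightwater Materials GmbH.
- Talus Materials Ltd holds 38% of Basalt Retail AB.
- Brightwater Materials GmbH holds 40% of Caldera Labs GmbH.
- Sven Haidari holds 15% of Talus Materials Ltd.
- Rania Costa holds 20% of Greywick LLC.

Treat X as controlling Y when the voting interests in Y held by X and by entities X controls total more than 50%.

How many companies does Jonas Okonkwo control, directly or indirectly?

Jonas holds 70% of Talus, so Jonas controls Talus.
Jonas and Talus together hold 55% + 38% = 93% of Basalt, so Jonas controls Basalt.
Talus and Jonas together hold 10% + 77% = 87% of Brightwater, so Jonas controls Brightwater.
No other company's threshold is met.
Jonas controls 3 companies.

3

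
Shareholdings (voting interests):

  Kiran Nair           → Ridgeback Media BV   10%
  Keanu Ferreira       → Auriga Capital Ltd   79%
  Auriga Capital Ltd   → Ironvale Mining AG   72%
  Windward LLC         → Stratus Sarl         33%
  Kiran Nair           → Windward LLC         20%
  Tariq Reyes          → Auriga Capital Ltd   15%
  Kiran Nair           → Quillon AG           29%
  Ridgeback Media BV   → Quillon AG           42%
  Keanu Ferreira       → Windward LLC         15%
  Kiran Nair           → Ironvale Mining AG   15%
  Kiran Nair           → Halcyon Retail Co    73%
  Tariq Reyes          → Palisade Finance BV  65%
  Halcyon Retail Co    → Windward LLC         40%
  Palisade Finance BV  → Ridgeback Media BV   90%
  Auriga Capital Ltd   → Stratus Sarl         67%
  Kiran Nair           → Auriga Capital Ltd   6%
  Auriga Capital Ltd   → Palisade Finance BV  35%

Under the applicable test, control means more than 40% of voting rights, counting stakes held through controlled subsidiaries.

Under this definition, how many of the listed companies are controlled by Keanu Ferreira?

Keanu holds 79% of Auriga, so Keanu controls Auriga.
Auriga holds 67% of Stratus, so Keanu controls Stratus.
Auriga holds 72% of Ironvale, so Keanu controls Ironvale.
No other company's threshold is met.
Keanu controls 3 companies.

3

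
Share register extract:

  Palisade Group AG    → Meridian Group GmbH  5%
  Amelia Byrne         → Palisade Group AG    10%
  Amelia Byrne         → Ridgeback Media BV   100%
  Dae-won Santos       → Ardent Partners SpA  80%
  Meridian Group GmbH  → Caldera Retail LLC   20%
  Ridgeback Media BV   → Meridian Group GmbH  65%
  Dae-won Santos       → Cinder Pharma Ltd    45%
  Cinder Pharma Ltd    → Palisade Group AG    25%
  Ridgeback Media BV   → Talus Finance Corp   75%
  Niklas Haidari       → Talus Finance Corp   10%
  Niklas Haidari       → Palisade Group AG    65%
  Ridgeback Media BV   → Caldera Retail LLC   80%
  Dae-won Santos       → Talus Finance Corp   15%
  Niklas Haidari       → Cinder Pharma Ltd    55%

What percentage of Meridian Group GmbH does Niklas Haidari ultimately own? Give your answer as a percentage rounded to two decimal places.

3.94%

Niklas reaches Meridian along 2 paths.
Via Palisade: 65% × 5% = 3.25%.
Via Cinder → Palisade: 55% × 25% × 5% = 0.6875%.
Total: 3.25% + 0.6875% = 3.9375%.
Rounded: 3.94%.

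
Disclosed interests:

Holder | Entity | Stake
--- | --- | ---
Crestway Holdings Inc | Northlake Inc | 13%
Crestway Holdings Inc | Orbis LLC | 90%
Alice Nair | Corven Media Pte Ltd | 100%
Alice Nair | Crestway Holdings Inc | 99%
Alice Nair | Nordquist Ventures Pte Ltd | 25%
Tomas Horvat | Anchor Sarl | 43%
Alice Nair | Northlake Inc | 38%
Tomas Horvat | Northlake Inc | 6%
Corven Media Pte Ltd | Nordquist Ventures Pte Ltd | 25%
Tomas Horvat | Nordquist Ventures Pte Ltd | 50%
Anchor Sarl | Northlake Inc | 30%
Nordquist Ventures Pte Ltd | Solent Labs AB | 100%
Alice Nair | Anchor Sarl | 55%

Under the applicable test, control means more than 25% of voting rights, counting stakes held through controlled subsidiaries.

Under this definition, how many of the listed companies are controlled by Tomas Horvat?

4

Tomas holds 50% of Nordquist, so Tomas controls Nordquist.
Tomas holds 43% of Anchor, so Tomas controls Anchor.
Tomas and Anchor together hold 6% + 30% = 36% of Northlake, so Tomas controls Northlake.
Nordquist holds 100% of Solent, so Tomas controls Solent.
No other company's threshold is met.
Tomas controls 4 companies.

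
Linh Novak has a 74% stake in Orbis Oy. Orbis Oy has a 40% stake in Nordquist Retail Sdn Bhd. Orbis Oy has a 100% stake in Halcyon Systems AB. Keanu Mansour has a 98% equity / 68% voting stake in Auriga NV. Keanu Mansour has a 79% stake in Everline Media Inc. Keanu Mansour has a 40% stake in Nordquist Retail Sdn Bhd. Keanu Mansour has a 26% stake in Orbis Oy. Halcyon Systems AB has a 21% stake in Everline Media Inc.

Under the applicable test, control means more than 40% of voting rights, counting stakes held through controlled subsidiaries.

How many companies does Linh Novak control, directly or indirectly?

Linh holds 74% of Orbis, so Linh controls Orbis.
Orbis holds 100% of Halcyon, so Linh controls Halcyon.
No other company's threshold is met.
Linh controls 2 companies.

2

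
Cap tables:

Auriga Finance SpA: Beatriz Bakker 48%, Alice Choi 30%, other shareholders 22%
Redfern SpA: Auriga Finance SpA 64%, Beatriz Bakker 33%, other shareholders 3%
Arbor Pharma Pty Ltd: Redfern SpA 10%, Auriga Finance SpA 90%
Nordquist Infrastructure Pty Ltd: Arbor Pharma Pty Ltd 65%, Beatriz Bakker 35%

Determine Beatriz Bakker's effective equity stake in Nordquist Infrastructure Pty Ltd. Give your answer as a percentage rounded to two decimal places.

67.22%

Beatriz reaches Nordquist along 4 paths.
Via Auriga → Redfern → Arbor: 48% × 64% × 10% × 65% = 1.9968%.
Via Redfern → Arbor: 33% × 10% × 65% = 2.145%.
Via Auriga → Arbor: 48% × 90% × 65% = 28.08%.
Direct stake: 35% = 35%.
Total: 1.9968% + 2.145% + 28.08% + 35% = 67.2218%.
Rounded: 67.22%.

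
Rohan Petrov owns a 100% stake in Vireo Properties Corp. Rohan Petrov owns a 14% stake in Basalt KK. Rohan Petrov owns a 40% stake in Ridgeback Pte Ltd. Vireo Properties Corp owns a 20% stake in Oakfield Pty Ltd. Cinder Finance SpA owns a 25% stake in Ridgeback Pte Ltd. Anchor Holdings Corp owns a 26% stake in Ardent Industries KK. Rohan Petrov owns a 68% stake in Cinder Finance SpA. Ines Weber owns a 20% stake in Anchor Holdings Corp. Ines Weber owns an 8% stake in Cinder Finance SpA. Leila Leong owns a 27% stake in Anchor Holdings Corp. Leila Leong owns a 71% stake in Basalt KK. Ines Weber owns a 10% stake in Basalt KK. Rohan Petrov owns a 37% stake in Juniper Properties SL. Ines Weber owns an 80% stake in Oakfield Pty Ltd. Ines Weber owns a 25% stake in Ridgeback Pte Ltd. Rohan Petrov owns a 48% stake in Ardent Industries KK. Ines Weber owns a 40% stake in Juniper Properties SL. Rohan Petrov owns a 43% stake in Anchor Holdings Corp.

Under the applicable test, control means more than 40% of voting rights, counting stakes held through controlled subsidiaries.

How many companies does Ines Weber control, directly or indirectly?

Ines holds 80% of Oakfield, so Ines controls Oakfield.
No other company's threshold is met.
Ines controls 1 company.

1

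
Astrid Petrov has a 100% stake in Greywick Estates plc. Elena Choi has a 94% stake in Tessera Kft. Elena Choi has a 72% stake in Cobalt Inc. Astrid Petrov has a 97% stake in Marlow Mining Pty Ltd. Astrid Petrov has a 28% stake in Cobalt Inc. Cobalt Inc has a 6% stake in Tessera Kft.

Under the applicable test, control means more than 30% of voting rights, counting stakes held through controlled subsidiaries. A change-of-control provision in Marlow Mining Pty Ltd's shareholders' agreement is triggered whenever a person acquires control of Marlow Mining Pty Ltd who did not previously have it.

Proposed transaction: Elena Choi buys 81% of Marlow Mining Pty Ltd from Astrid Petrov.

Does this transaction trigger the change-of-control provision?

Yes

The purchase adds only to Elena's holdings (Astrid's stake shrinks), so Elena is the only person who could newly come to control Marlow.
Elena holds 72% of Cobalt, so Elena controls Cobalt.
Elena and Cobalt together hold 94% + 6% = 100% of Tessera, so Elena controls Tessera.
Neither Elena nor any entity Elena controls holds any voting interest in Marlow.
So before the transaction, Elena does not control Marlow.
After the purchase, Elena holds 81% of Marlow directly, and Astrid's stake falls to 16%.
Elena holds 81% of Marlow, so Elena controls Marlow.
Elena did not control Marlow before and does after, so the clause is triggered.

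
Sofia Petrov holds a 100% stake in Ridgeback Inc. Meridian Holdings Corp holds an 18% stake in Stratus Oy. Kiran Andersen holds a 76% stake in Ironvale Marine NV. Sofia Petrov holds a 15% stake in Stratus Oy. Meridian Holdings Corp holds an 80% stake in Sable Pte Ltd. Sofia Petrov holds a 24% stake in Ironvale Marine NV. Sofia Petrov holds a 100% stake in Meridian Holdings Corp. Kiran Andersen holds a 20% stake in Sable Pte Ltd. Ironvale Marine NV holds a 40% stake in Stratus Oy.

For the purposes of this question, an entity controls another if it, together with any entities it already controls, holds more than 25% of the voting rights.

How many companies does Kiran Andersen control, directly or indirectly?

Kiran holds 76% of Ironvale, so Kiran controls Ironvale.
Ironvale holds 40% of Stratus, so Kiran controls Stratus.
No other company's threshold is met.
Kiran controls 2 companies.

2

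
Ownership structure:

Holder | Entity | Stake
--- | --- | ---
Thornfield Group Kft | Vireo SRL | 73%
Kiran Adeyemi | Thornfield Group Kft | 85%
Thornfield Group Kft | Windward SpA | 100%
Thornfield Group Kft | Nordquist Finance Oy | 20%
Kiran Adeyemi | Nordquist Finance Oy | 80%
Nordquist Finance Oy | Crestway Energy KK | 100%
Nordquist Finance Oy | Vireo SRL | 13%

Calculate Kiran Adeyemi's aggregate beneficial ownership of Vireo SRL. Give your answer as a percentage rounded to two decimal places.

Kiran reaches Vireo along 3 paths.
Via Nordquist: 80% × 13% = 10.4%.
Via Thornfield → Nordquist: 85% × 20% × 13% = 2.21%.
Via Thornfield: 85% × 73% = 62.05%.
Total: 10.4% + 2.21% + 62.05% = 74.66%.

74.66%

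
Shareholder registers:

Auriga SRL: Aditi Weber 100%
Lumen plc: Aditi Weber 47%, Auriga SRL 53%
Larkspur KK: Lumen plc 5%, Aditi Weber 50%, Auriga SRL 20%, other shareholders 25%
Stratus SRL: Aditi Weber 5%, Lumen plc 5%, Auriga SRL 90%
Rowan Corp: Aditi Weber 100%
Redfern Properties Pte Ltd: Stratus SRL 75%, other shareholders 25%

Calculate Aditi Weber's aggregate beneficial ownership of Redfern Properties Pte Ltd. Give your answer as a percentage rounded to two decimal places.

75.00%

Aditi reaches Redfern along 4 paths.
Via Stratus: 5% × 75% = 3.75%.
Via Lumen → Stratus: 47% × 5% × 75% = 1.7625%.
Via Auriga → Lumen → Stratus: 100% × 53% × 5% × 75% = 1.9875%.
Via Auriga → Stratus: 100% × 90% × 75% = 67.5%.
Total: 3.75% + 1.7625% + 1.9875% + 67.5% = 75%.
Rounded: 75.00%.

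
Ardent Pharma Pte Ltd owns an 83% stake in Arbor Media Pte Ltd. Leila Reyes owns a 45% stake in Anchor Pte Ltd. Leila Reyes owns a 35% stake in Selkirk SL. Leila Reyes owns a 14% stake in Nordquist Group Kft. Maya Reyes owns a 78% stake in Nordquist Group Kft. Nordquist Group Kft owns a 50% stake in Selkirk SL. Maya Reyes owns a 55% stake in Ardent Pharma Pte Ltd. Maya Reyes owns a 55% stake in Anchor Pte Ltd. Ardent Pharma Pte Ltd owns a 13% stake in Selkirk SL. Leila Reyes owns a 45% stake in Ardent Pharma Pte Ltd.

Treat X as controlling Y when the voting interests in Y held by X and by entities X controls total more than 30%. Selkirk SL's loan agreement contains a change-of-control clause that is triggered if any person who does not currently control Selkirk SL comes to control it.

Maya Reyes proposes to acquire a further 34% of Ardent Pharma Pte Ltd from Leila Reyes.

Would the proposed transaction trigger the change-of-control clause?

No

The purchase adds only to Maya's holdings (Leila's stake shrinks), so Maya is the only person who could newly come to control Selkirk.
Maya holds 55% of Ardent, so Maya controls Ardent.
Maya holds 78% of Nordquist, so Maya controls Nordquist.
Ardent and Nordquist together hold 13% + 50% = 63% of Selkirk, so Maya controls Selkirk.
So Maya already controls Selkirk before the transaction.
After the purchase, Maya's direct stake in Ardent rises to 55% + 34% = 89%, and Leila's stake falls to 11%.
Maya controlled Selkirk already, so this is not a new person acquiring control; every other person's position is unchanged or reduced.
No new person acquires control, so the clause is not triggered.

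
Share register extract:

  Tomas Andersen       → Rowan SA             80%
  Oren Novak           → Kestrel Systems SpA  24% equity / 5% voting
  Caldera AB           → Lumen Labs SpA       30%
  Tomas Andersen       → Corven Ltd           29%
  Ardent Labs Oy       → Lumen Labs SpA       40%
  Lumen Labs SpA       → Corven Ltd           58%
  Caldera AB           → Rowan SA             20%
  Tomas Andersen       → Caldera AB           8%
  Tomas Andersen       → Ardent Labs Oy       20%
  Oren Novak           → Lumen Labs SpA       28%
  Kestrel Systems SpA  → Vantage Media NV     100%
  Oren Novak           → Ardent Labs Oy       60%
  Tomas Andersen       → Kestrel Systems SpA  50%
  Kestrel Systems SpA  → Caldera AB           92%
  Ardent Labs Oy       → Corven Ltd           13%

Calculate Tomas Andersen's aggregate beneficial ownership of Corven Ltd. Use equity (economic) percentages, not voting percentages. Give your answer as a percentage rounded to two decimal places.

45.64%

Tomas reaches Corven along 5 paths.
Via Ardent: 20% × 13% = 2.6%.
Via Caldera → Lumen: 8% × 30% × 58% = 1.392%.
Via Kestrel → Caldera → Lumen: 50% × 92% × 30% × 58% = 8.004%.
Via Ardent → Lumen: 20% × 40% × 58% = 4.64%.
Direct stake: 29% = 29%.
Total: 2.6% + 1.392% + 8.004% + 4.64% + 29% = 45.636%.
Rounded: 45.64%.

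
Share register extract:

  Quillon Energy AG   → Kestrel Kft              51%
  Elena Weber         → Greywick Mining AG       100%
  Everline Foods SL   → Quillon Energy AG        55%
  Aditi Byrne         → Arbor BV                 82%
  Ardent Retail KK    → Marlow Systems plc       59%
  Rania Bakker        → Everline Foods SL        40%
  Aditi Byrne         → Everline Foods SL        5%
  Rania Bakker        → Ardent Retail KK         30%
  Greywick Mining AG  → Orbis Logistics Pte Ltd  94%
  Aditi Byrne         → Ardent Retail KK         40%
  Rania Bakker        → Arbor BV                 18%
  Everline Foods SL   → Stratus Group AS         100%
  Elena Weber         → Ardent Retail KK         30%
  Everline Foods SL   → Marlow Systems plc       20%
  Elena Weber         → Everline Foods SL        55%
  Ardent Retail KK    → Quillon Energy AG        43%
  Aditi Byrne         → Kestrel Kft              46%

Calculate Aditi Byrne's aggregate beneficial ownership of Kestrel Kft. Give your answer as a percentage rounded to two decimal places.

Aditi reaches Kestrel along 3 paths.
Direct stake: 46% = 46%.
Via Everline → Quillon: 5% × 55% × 51% = 1.4025%.
Via Ardent → Quillon: 40% × 43% × 51% = 8.772%.
Total: 46% + 1.4025% + 8.772% = 56.1745%.
Rounded: 56.17%.

56.17%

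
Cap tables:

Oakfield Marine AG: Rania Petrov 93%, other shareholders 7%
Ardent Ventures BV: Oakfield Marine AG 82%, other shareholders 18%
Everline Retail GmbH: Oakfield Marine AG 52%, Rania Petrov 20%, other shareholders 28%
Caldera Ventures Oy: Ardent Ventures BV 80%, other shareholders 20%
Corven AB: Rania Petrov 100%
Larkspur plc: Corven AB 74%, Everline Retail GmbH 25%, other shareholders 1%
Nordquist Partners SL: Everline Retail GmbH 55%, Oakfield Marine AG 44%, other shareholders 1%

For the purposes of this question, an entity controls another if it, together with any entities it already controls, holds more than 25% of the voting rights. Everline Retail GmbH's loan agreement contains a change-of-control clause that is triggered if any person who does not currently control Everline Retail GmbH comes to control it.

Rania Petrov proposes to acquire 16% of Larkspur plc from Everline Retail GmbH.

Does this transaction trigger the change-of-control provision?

No

The purchase adds only to Rania's holdings (Everline's stake shrinks), so Rania is the only person who could newly come to control Everline.
Rania holds 93% of Oakfield, so Rania controls Oakfield.
Oakfield and Rania together hold 52% + 20% = 72% of Everline, so Rania controls Everline.
So Rania already controls Everline before the transaction.
After the purchase, Rania holds 16% of Larkspur directly, and Everline's stake falls to 9%.
Rania controlled Everline already, so this is not a new person acquiring control; every other person's position is unchanged or reduced.
No new person acquires control, so the clause is not triggered.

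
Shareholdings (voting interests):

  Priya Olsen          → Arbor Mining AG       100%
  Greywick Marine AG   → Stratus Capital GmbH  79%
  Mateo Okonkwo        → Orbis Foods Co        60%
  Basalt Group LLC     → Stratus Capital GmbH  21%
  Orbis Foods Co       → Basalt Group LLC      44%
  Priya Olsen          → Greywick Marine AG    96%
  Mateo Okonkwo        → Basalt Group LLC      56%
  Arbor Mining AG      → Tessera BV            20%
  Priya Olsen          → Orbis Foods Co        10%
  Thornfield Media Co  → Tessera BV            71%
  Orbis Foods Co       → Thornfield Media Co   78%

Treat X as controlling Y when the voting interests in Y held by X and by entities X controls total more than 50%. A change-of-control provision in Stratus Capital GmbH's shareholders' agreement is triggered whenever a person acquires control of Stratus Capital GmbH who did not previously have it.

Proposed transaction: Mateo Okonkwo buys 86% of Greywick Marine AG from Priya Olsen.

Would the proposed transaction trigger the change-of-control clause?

The purchase adds only to Mateo's holdings (Priya's stake shrinks), so Mateo is the only person who could newly come to control Stratus.
Mateo holds 60% of Orbis, so Mateo controls Orbis.
Orbis and Mateo together hold 44% + 56% = 100% of Basalt, so Mateo controls Basalt.
Orbis holds 78% of Thornfield, so Mateo controls Thornfield.
Thornfield holds 71% of Tessera, so Mateo controls Tessera.
In Stratus, Mateo's side holds only 21%, not > 50%.
So before the transaction, Mateo does not control Stratus.
After the purchase, Mateo holds 86% of Greywick directly, and Priya's stake falls to 10%.
Mateo holds 86% of Greywick, so Mateo controls Greywick.
Greywick and Basalt together hold 79% + 21% = 100% of Stratus, so Mateo controls Stratus.
Mateo did not control Stratus before and does after, so the clause is triggered.

Yes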